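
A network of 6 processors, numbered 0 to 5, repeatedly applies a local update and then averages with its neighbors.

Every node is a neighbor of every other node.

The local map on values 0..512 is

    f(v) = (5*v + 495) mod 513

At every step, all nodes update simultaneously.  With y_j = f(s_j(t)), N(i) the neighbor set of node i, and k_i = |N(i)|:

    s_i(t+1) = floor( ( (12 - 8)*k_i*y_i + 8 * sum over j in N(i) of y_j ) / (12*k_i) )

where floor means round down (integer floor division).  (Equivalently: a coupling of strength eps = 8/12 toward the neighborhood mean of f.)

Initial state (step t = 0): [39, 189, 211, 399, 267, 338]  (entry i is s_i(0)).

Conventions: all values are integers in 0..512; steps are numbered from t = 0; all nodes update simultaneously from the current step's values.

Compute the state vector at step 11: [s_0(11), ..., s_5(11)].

Simulating step by step:
t=0: [39, 189, 211, 399, 267, 338]
t=1: [230, 278, 197, 282, 253, 221]
t=2: [228, 276, 298, 280, 251, 219]
t=3: [218, 266, 288, 270, 241, 209]
t=4: [168, 216, 238, 220, 191, 159]
t=5: [226, 171, 193, 175, 249, 217]
t=6: [207, 255, 277, 259, 230, 198]
t=7: [353, 298, 320, 302, 273, 344]
t=8: [261, 308, 228, 312, 283, 252]
t=9: [244, 291, 211, 193, 266, 235]
t=10: [228, 275, 195, 280, 250, 219]
t=11: [217, 264, 286, 269, 239, 208]

Answer: [217, 264, 286, 269, 239, 208]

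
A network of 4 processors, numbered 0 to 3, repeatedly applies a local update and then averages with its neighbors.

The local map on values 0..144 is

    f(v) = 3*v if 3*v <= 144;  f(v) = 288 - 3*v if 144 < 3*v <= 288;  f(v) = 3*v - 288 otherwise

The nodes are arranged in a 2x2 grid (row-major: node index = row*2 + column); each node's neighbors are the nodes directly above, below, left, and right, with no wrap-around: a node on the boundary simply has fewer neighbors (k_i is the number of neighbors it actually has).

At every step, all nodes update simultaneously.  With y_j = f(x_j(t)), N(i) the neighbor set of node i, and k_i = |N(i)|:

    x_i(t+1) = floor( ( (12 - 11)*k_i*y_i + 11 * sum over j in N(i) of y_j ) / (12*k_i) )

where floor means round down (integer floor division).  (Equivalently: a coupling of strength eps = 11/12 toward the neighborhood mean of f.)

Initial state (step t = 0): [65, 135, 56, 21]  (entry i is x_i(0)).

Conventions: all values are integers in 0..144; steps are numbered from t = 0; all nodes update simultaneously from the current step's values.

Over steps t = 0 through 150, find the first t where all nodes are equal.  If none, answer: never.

Simulating step by step:
t=0: [65, 135, 56, 21]  (not all equal)
t=1: [116, 81, 81, 113]  (not all equal)
t=2: [46, 54, 54, 45]  (not all equal)
t=3: [127, 135, 135, 126]  (not all equal)
t=4: [115, 93, 93, 114]  (not all equal)
t=5: [13, 51, 51, 12]  (not all equal)
t=6: [127, 45, 45, 126]  (not all equal)
t=7: [131, 95, 95, 131]  (not all equal)
t=8: [11, 96, 96, 11]  (not all equal)
t=9: [2, 30, 30, 2]  (not all equal)
t=10: [83, 13, 13, 83]  (not all equal)
t=11: [39, 39, 39, 39]  (all equal)

Answer: 11
Key observation: Synchronization is absorbing here: once all nodes are equal they stay equal, and step 11 is the first all-equal step.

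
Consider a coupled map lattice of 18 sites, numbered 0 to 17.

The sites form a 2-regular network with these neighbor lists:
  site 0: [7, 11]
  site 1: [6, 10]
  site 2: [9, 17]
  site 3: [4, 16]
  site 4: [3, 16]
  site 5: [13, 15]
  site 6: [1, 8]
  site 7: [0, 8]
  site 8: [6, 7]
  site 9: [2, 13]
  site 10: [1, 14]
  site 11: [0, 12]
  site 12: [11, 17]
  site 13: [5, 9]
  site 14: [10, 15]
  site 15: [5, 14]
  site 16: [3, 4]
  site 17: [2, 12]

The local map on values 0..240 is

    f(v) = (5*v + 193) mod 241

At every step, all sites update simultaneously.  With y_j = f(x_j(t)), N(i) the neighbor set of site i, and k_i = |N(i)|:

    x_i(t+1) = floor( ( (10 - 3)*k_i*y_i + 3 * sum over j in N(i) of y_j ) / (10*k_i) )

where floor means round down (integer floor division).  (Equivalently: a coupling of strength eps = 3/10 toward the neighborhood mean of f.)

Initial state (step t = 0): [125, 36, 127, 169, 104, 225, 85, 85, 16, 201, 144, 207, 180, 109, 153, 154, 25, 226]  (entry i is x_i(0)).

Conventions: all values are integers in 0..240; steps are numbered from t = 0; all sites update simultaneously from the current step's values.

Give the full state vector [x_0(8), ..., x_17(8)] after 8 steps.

Simulating step by step:
t=0: [125, 36, 127, 169, 104, 225, 85, 85, 16, 201, 144, 207, 180, 109, 153, 154, 25, 226]
t=1: [90, 141, 126, 98, 184, 117, 119, 114, 63, 181, 188, 49, 111, 62, 229, 220, 99, 117]
t=2: [148, 157, 98, 193, 165, 54, 75, 56, 33, 111, 164, 165, 55, 43, 131, 89, 196, 57]
t=3: [189, 30, 180, 175, 98, 203, 79, 211, 129, 72, 55, 103, 202, 153, 118, 161, 183, 230]
t=4: [162, 121, 121, 124, 177, 42, 106, 73, 102, 104, 183, 220, 221, 175, 81, 33, 146, 151]
t=5: [51, 74, 120, 110, 123, 146, 44, 92, 166, 188, 129, 81, 112, 131, 120, 123, 170, 182]
t=6: [187, 99, 95, 38, 74, 171, 141, 159, 92, 147, 103, 116, 59, 142, 79, 100, 71, 112]
t=7: [125, 204, 165, 121, 87, 117, 179, 67, 149, 198, 205, 60, 16, 169, 139, 176, 79, 49]
t=8: [75, 26, 100, 90, 129, 65, 120, 78, 176, 172, 35, 26, 53, 92, 133, 109, 107, 150]

Answer: [75, 26, 100, 90, 129, 65, 120, 78, 176, 172, 35, 26, 53, 92, 133, 109, 107, 150]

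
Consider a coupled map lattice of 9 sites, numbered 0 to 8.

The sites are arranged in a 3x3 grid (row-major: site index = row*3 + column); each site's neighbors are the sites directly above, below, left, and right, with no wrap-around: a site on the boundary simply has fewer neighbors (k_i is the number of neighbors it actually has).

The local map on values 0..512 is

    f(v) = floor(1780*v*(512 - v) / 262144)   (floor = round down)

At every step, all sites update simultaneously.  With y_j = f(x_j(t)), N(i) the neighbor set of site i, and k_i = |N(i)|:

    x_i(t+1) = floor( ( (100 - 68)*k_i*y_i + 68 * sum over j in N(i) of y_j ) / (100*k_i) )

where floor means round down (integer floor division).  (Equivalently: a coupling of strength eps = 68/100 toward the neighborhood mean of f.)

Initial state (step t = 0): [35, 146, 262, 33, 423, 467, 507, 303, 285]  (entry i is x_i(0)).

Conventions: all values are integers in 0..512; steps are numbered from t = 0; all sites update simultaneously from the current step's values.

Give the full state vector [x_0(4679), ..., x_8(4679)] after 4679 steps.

Simulating step by step:
t=0: [35, 146, 262, 33, 423, 467, 507, 303, 285]
t=1: [195, 299, 313, 121, 258, 303, 188, 298, 334]
t=2: [390, 429, 428, 391, 416, 425, 388, 424, 422]
t=3: [294, 267, 245, 311, 267, 255, 299, 274, 253]
t=4: [434, 441, 444, 432, 440, 444, 432, 440, 443]
t=5: [224, 214, 207, 228, 216, 207, 227, 217, 209]
t=6: [436, 433, 429, 437, 433, 429, 437, 434, 430]
t=7: [226, 232, 237, 224, 231, 238, 224, 230, 236]
t=8: [439, 440, 441, 438, 440, 441, 438, 440, 441]
t=9: [217, 214, 213, 218, 215, 212, 218, 215, 213]
t=10: [434, 433, 432, 434, 433, 431, 434, 433, 432]
t=11: [230, 231, 234, 229, 232, 234, 230, 231, 234]
t=12: [440, 440, 440, 440, 440, 441, 440, 440, 440]
t=13: [215, 215, 213, 215, 214, 214, 215, 215, 213]
t=14: [433, 432, 432, 433, 433, 432, 433, 432, 432]
t=15: [232, 233, 234, 232, 233, 233, 232, 233, 234]
t=16: [441, 441, 441, 441, 441, 441, 441, 441, 441]
t=17: [212, 212, 212, 212, 212, 212, 212, 212, 212]
t=18: [431, 431, 431, 431, 431, 431, 431, 431, 431]
t=19: [237, 237, 237, 237, 237, 237, 237, 237, 237]
t=20: [442, 442, 442, 442, 442, 442, 442, 442, 442]
t=21: [210, 210, 210, 210, 210, 210, 210, 210, 210]
t=22: [430, 430, 430, 430, 430, 430, 430, 430, 430]
t=23: [239, 239, 239, 239, 239, 239, 239, 239, 239]
t=24: [443, 443, 443, 443, 443, 443, 443, 443, 443]
t=25: [207, 207, 207, 207, 207, 207, 207, 207, 207]
t=26: [428, 428, 428, 428, 428, 428, 428, 428, 428]
t=27: [244, 244, 244, 244, 244, 244, 244, 244, 244]
t=28: [444, 444, 444, 444, 444, 444, 444, 444, 444]
t=29: [205, 205, 205, 205, 205, 205, 205, 205, 205]
t=30: [427, 427, 427, 427, 427, 427, 427, 427, 427]
t=31: [246, 246, 246, 246, 246, 246, 246, 246, 246]
t=32: [444, 444, 444, 444, 444, 444, 444, 444, 444]

Answer: [246, 246, 246, 246, 246, 246, 246, 246, 246]
Key observation: The state at step 28, [444, 444, 444, 444, 444, 444, 444, 444, 444], reappears at step 32: the system is in a cycle of period 4 from step 28 on.  Therefore the state at step 4679 equals the state at step 28 + ((4679 - 28) mod 4) = 31, which is [246, 246, 246, 246, 246, 246, 246, 246, 246].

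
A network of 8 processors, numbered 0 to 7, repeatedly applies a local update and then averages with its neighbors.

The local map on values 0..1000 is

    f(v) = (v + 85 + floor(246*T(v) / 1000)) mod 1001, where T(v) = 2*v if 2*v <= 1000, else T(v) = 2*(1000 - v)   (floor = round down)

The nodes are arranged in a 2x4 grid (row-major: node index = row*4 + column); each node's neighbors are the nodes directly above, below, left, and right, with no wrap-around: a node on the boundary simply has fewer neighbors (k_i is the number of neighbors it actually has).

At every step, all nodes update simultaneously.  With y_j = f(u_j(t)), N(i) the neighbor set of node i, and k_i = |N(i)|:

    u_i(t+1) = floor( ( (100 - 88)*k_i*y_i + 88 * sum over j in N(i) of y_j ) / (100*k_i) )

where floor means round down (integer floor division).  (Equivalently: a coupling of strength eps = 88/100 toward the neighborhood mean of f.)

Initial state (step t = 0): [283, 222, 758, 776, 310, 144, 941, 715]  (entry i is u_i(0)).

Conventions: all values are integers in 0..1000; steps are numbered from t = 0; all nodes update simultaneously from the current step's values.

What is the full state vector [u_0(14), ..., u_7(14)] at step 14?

Answer: [960, 961, 958, 959, 962, 959, 960, 957]

Derivation:
t=0: [283, 222, 758, 776, 310, 144, 941, 715]
t=1: [484, 568, 538, 953, 420, 334, 652, 563]
t=2: [790, 760, 639, 760, 696, 798, 782, 529]
t=3: [950, 954, 958, 883, 974, 958, 917, 953]
t=4: [64, 60, 44, 56, 61, 57, 58, 35]
t=5: [175, 167, 168, 146, 175, 173, 154, 165]
t=6: [340, 340, 318, 329, 344, 332, 333, 310]
t=7: [594, 578, 579, 555, 587, 589, 564, 574]
t=8: [873, 874, 864, 868, 876, 870, 870, 861]
t=9: [19, 16, 16, 13, 18, 18, 14, 16]
t=10: [109, 110, 105, 107, 111, 108, 108, 104]
t=11: [249, 245, 245, 240, 246, 248, 242, 244]
t=12: [451, 453, 446, 448, 455, 450, 450, 445]
t=13: [760, 755, 755, 749, 757, 759, 751, 753]
t=14: [960, 961, 958, 959, 962, 959, 960, 957]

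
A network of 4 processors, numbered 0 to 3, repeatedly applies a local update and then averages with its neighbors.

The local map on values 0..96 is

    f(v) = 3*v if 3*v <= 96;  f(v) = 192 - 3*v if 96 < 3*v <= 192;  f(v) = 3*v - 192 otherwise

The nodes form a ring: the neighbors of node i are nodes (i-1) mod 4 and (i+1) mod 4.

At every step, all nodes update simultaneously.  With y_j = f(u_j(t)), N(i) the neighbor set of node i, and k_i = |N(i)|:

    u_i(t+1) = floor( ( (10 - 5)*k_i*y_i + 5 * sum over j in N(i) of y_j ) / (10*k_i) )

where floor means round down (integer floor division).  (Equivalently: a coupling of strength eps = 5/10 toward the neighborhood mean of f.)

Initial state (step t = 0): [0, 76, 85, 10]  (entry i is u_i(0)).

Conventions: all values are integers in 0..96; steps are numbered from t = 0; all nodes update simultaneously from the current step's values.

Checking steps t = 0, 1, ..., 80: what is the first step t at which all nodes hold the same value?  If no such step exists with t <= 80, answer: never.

Answer: never
Key observation: The state at step 13 reappears at step 15 — the system is in a cycle of period 2 from step 13 on.  No step 0..15 is synchronized, and the cycle repeats forever, so no step up to 80 (or ever) has all nodes equal.

Derivation:
t=0: [0, 76, 85, 10]  (not all equal)
t=1: [16, 33, 48, 30]  (not all equal)
t=2: [69, 70, 69, 69]  (not all equal)
t=3: [15, 16, 15, 15]  (not all equal)
t=4: [45, 46, 45, 45]  (not all equal)
t=5: [56, 55, 56, 57]  (not all equal)
t=6: [24, 25, 24, 22]  (not all equal)
t=7: [71, 73, 71, 69]  (not all equal)
t=8: [21, 24, 21, 18]  (not all equal)
t=9: [63, 67, 63, 58]  (not all equal)
t=10: [8, 6, 8, 10]  (not all equal)
t=11: [24, 21, 24, 27]  (not all equal)
t=12: [72, 67, 72, 76]  (not all equal)
t=13: [23, 16, 23, 30]  (not all equal)
t=14: [69, 58, 69, 79]  (not all equal)
t=15: [23, 16, 23, 30]  (not all equal)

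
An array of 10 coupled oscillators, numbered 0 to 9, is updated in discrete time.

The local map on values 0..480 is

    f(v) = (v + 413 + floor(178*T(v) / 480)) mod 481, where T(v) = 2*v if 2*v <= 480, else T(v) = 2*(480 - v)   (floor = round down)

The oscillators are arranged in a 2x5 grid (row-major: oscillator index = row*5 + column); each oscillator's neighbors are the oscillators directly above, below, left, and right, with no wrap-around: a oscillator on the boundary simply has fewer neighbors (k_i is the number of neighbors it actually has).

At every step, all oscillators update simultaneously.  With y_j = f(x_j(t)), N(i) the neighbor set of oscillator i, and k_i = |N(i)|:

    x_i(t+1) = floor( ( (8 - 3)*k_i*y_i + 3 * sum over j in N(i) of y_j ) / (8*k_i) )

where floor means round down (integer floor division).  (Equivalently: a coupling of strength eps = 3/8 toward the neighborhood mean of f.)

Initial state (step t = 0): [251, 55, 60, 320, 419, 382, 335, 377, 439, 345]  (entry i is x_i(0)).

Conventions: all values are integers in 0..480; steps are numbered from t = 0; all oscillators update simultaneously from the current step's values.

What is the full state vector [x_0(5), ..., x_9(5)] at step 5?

Simulating step by step:
t=0: [251, 55, 60, 320, 419, 382, 335, 377, 439, 345]
t=1: [297, 112, 120, 335, 387, 377, 333, 342, 392, 385]
t=2: [323, 189, 197, 348, 384, 379, 344, 348, 385, 387]
t=3: [353, 290, 298, 366, 385, 380, 362, 365, 384, 387]
t=4: [377, 366, 368, 381, 386, 383, 379, 380, 385, 387]
t=5: [384, 382, 383, 385, 386, 385, 384, 385, 386, 387]

Answer: [384, 382, 383, 385, 386, 385, 384, 385, 386, 387]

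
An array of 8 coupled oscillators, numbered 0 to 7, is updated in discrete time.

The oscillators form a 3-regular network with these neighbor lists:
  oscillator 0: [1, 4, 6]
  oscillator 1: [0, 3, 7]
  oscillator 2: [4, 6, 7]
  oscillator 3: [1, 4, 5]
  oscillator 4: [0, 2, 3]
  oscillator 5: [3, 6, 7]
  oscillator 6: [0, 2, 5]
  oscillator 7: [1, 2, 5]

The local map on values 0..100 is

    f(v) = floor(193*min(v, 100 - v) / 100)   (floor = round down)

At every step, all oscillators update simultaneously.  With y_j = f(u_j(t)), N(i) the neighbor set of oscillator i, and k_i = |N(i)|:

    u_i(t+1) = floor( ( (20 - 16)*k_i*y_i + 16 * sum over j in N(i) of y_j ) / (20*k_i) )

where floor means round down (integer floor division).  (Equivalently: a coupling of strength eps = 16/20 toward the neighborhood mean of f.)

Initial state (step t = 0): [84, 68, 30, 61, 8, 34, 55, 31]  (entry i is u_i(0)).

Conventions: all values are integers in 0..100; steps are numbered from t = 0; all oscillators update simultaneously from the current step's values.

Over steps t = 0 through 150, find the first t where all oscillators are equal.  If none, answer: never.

Answer: 29
Key observation: Synchronization is absorbing here: once all oscillators are equal they stay equal, and step 29 is the first all-equal step.

Derivation:
t=0: [84, 68, 30, 61, 8, 34, 55, 31]  (not all equal)
t=1: [49, 55, 54, 52, 46, 71, 57, 60]  (not all equal)
t=2: [87, 87, 83, 79, 90, 77, 79, 76]  (not all equal)
t=3: [27, 34, 34, 31, 29, 42, 34, 36]  (not all equal)
t=4: [59, 61, 63, 65, 57, 67, 65, 70]  (not all equal)
t=5: [75, 69, 69, 72, 74, 63, 70, 67]  (not all equal)
t=6: [53, 55, 57, 58, 52, 60, 58, 63]  (not all equal)
t=7: [87, 81, 81, 84, 85, 77, 82, 79]  (not all equal)
t=8: [31, 32, 34, 34, 29, 36, 34, 38]  (not all equal)
t=9: [60, 64, 64, 62, 61, 67, 64, 66]  (not all equal)
t=10: [72, 71, 69, 69, 73, 67, 69, 66]  (not all equal)
t=11: [55, 58, 58, 57, 56, 61, 58, 60]  (not all equal)
t=12: [82, 81, 80, 80, 83, 79, 80, 78]  (not all equal)
t=13: [35, 37, 37, 36, 35, 39, 37, 38]  (not all equal)
t=14: [69, 69, 70, 70, 68, 71, 71, 72]  (not all equal)
t=15: [58, 57, 56, 58, 58, 55, 56, 56]  (not all equal)
t=16: [82, 82, 83, 82, 81, 83, 83, 84]  (not all equal)
t=17: [34, 32, 32, 34, 33, 32, 32, 32]  (not all equal)
t=18: [62, 63, 61, 62, 63, 62, 62, 61]  (not all equal)
t=19: [71, 73, 73, 71, 73, 73, 73, 73]  (not all equal)
t=20: [52, 53, 52, 52, 53, 52, 52, 52]  (not all equal)
t=21: [90, 91, 91, 90, 91, 92, 92, 91]  (not all equal)
t=22: [16, 18, 16, 16, 18, 16, 16, 16]  (not all equal)
t=23: [32, 30, 31, 32, 30, 30, 30, 31]  (not all equal)
t=24: [57, 59, 57, 57, 59, 58, 58, 57]  (not all equal)
t=25: [80, 81, 80, 80, 81, 81, 81, 80]  (not all equal)
t=26: [36, 37, 36, 36, 37, 37, 37, 36]  (not all equal)
t=27: [70, 69, 70, 70, 69, 69, 69, 70]  (not all equal)
t=28: [58, 57, 58, 58, 57, 57, 57, 58]  (not all equal)
t=29: [81, 81, 81, 81, 81, 81, 81, 81]  (all equal)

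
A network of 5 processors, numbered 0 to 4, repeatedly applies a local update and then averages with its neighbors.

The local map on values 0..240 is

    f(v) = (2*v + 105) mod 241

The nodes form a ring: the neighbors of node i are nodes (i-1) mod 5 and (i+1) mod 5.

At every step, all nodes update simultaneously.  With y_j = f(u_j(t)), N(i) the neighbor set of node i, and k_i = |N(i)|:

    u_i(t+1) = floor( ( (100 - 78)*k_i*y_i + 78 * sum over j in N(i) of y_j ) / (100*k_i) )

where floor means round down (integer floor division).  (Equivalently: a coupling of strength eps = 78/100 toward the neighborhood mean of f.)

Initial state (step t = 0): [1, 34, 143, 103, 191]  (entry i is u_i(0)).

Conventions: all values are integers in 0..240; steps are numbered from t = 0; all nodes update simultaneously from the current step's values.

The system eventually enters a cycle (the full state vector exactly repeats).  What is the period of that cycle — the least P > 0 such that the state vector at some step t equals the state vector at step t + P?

Simulating step by step:
t=0: [1, 34, 143, 103, 191]
t=1: [92, 138, 127, 75, 70]
t=2: [66, 95, 86, 50, 25]
t=3: [133, 118, 108, 119, 206]
t=4: [81, 103, 96, 67, 98]
t=5: [56, 47, 132, 97, 116]
t=6: [162, 178, 128, 100, 128]
t=7: [173, 168, 137, 107, 124]
t=8: [167, 179, 138, 114, 136]
t=9: [183, 180, 153, 127, 143]
t=10: [196, 205, 170, 150, 168]
t=11: [94, 92, 121, 193, 113]
t=12: [65, 72, 45, 78, 43]
t=13: [129, 169, 53, 154, 141]
t=14: [162, 174, 192, 177, 146]
t=15: [184, 122, 169, 111, 192]
t=16: [95, 193, 120, 100, 125]
t=17: [59, 63, 51, 99, 71]
t=18: [141, 218, 159, 96, 112]
t=19: [89, 140, 84, 117, 98]
t=20: [88, 60, 101, 57, 67]
t=21: [189, 90, 187, 167, 153]
t=22: [83, 102, 146, 202, 115]
t=23: [69, 87, 71, 103, 42]
t=24: [88, 11, 43, 91, 69]
t=25: [59, 118, 109, 85, 33]
t=26: [154, 140, 70, 106, 137]
t=27: [147, 100, 86, 72, 127]
t=28: [105, 89, 36, 61, 90]
t=29: [49, 107, 143, 136, 127]
t=30: [121, 154, 116, 134, 158]
t=31: [160, 116, 139, 136, 132]
t=32: [127, 148, 121, 135, 152]
t=33: [153, 122, 137, 136, 135]
t=34: [131, 143, 125, 136, 148]
t=35: [148, 126, 136, 136, 137]
t=36: [134, 140, 128, 136, 145]
t=37: [145, 129, 135, 136, 138]
t=38: [136, 139, 130, 136, 143]
t=39: [143, 132, 135, 136, 139]
t=40: [138, 138, 132, 137, 142]
t=41: [143, 135, 136, 138, 140]
t=42: [141, 141, 136, 140, 144]
t=43: [148, 142, 143, 144, 146]
t=44: [153, 153, 150, 152, 156]
t=45: [172, 167, 167, 169, 170]
t=46: [202, 201, 199, 201, 204]
t=47: [27, 24, 24, 25, 27]
t=48: [156, 155, 153, 155, 157]
t=49: [176, 173, 173, 174, 175]
t=50: [212, 212, 210, 212, 214]
t=51: [48, 45, 46, 47, 47]
t=52: [197, 198, 197, 198, 199]
t=53: [19, 17, 18, 19, 18]
t=54: [140, 141, 141, 141, 142]
t=55: [146, 145, 146, 146, 145]
t=56: [154, 155, 155, 155, 155]
t=57: [173, 173, 174, 174, 173]
t=58: [210, 210, 211, 211, 210]
t=59: [43, 43, 44, 44, 43]
t=60: [191, 191, 192, 192, 191]
t=61: [5, 5, 6, 6, 5]
t=62: [115, 115, 116, 116, 115]
t=63: [94, 94, 95, 95, 94]
t=64: [52, 52, 53, 53, 52]
t=65: [209, 209, 210, 210, 209]
t=66: [41, 41, 42, 42, 41]
t=67: [187, 187, 188, 188, 187]
t=68: [238, 238, 239, 239, 238]
t=69: [99, 99, 100, 100, 99]
t=70: [62, 62, 63, 63, 62]
t=71: [229, 229, 230, 230, 229]
t=72: [81, 81, 82, 82, 81]
t=73: [26, 26, 27, 27, 26]
t=74: [157, 157, 158, 158, 157]
t=75: [178, 178, 179, 179, 178]
t=76: [220, 220, 221, 221, 220]
t=77: [63, 63, 64, 64, 63]
t=78: [231, 231, 232, 232, 231]
t=79: [85, 85, 86, 86, 85]
t=80: [34, 34, 35, 35, 34]
t=81: [173, 173, 174, 174, 173]

Answer: 24
Key observation: The state at step 57, [173, 173, 174, 174, 173], reappears at step 81 — and no state repeats earlier — so the cycle the system enters has period 24.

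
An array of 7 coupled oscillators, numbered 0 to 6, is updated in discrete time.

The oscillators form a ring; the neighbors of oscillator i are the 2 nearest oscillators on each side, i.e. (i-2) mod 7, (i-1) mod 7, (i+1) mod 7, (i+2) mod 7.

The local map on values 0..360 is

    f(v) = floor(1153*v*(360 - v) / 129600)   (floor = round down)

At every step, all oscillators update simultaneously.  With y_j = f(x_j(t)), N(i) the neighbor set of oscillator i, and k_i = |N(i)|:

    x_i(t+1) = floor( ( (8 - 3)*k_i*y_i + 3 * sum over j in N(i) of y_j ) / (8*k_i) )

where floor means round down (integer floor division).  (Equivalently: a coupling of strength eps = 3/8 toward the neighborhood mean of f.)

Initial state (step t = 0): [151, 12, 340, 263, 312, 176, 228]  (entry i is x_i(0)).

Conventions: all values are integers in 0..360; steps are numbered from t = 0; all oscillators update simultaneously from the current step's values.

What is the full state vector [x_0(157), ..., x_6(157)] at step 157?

Answer: [186, 186, 186, 186, 186, 186, 186]
Key observation: The state at step 18, [287, 287, 287, 287, 287, 287, 287], reappears at step 20: the system is in a cycle of period 2 from step 18 on.  Therefore the state at step 157 equals the state at step 18 + ((157 - 18) mod 2) = 19, which is [186, 186, 186, 186, 186, 186, 186].

Derivation:
t=0: [151, 12, 340, 263, 312, 176, 228]
t=1: [236, 101, 100, 189, 161, 264, 236]
t=2: [251, 242, 244, 270, 272, 243, 256]
t=3: [244, 247, 243, 225, 222, 242, 237]
t=4: [251, 251, 255, 264, 267, 257, 257]
t=5: [241, 240, 236, 228, 224, 233, 235]
t=6: [256, 257, 260, 265, 267, 263, 261]
t=7: [233, 233, 230, 224, 222, 226, 229]
t=8: [264, 264, 266, 269, 270, 268, 266]
t=9: [223, 223, 221, 218, 217, 219, 221]
t=10: [271, 271, 273, 274, 275, 273, 273]
t=11: [213, 212, 211, 209, 208, 210, 211]
t=12: [278, 279, 279, 279, 280, 279, 279]
t=13: [201, 201, 200, 200, 199, 200, 200]
t=14: [284, 284, 284, 284, 284, 284, 284]
t=15: [192, 192, 192, 192, 192, 192, 192]
t=16: [286, 286, 286, 286, 286, 286, 286]
t=17: [188, 188, 188, 188, 188, 188, 188]
t=18: [287, 287, 287, 287, 287, 287, 287]
t=19: [186, 186, 186, 186, 186, 186, 186]
t=20: [287, 287, 287, 287, 287, 287, 287]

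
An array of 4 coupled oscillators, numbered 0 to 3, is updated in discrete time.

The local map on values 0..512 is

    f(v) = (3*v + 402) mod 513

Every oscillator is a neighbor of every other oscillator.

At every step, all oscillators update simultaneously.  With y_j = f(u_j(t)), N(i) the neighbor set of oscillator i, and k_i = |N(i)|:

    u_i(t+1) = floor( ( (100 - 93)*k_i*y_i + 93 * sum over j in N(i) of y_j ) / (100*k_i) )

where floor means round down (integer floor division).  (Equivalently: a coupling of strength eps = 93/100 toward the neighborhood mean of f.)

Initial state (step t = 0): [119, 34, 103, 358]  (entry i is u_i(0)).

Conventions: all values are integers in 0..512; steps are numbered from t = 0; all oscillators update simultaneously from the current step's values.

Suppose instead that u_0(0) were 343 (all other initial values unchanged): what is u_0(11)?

Simulating step by step:
t=0: [343, 34, 103, 358]
t=1: [385, 361, 435, 374]
t=2: [350, 244, 314, 234]
t=3: [186, 262, 211, 269]
t=4: [141, 209, 246, 204]
t=5: [213, 287, 260, 168]
t=6: [244, 191, 210, 153]
t=7: [260, 175, 285, 202]
t=8: [364, 302, 346, 282]
t=9: [317, 361, 330, 376]
t=10: [434, 403, 425, 392]
t=11: [88, 111, 95, 118]

Answer: u_0(11) = 88
Key observation: This trace re-runs the system from the modified initial state.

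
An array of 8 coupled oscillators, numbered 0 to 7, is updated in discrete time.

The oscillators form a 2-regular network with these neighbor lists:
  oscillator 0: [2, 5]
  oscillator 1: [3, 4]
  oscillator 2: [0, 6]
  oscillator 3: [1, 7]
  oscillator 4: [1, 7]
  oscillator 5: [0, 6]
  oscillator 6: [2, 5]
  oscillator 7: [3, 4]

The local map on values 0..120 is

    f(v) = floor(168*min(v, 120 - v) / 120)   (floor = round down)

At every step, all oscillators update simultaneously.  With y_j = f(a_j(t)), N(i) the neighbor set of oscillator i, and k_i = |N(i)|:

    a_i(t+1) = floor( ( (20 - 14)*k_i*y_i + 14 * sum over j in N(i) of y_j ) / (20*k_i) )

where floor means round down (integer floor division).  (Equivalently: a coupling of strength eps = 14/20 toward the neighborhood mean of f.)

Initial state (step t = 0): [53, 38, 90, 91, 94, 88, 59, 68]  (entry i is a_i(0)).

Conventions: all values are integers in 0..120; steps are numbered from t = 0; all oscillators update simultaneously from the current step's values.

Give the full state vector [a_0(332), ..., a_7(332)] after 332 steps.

Answer: [79, 60, 79, 62, 62, 79, 79, 60]
Key observation: The state at step 16, [79, 67, 79, 65, 65, 79, 79, 67], reappears at step 26: the system is in a cycle of period 10 from step 16 on.  Therefore the state at step 332 equals the state at step 16 + ((332 - 16) mod 10) = 22, which is [79, 60, 79, 62, 62, 79, 79, 60].

Derivation:
t=0: [53, 38, 90, 91, 94, 88, 59, 68]
t=1: [52, 42, 67, 55, 54, 67, 54, 48]
t=2: [73, 70, 73, 66, 66, 73, 74, 73]
t=3: [65, 73, 64, 69, 69, 64, 64, 72]
t=4: [77, 69, 77, 67, 67, 77, 78, 69]
t=5: [60, 73, 59, 71, 71, 59, 59, 73]
t=6: [82, 67, 82, 65, 65, 82, 82, 67]
t=7: [53, 76, 53, 74, 74, 53, 53, 76]
t=8: [74, 63, 74, 61, 61, 74, 74, 63]
t=9: [64, 81, 64, 79, 79, 64, 64, 81]
t=10: [78, 56, 78, 54, 54, 78, 78, 56]
t=11: [58, 75, 58, 77, 77, 58, 58, 75]
t=12: [81, 60, 81, 62, 62, 81, 81, 60]
t=13: [54, 81, 54, 83, 83, 54, 54, 81]
t=14: [75, 51, 75, 53, 53, 75, 75, 51]
t=15: [63, 73, 63, 71, 71, 63, 63, 73]
t=16: [79, 67, 79, 65, 65, 79, 79, 67]
t=17: [57, 76, 57, 74, 74, 57, 57, 76]
t=18: [79, 63, 79, 61, 61, 79, 79, 63]
t=19: [57, 81, 57, 79, 79, 57, 57, 81]
t=20: [79, 56, 79, 54, 54, 79, 79, 56]
t=21: [57, 75, 57, 77, 77, 57, 57, 75]
t=22: [79, 60, 79, 62, 62, 79, 79, 60]
t=23: [57, 81, 57, 83, 83, 57, 57, 81]
t=24: [79, 51, 79, 53, 53, 79, 79, 51]
t=25: [57, 73, 57, 71, 71, 57, 57, 73]
t=26: [79, 67, 79, 65, 65, 79, 79, 67]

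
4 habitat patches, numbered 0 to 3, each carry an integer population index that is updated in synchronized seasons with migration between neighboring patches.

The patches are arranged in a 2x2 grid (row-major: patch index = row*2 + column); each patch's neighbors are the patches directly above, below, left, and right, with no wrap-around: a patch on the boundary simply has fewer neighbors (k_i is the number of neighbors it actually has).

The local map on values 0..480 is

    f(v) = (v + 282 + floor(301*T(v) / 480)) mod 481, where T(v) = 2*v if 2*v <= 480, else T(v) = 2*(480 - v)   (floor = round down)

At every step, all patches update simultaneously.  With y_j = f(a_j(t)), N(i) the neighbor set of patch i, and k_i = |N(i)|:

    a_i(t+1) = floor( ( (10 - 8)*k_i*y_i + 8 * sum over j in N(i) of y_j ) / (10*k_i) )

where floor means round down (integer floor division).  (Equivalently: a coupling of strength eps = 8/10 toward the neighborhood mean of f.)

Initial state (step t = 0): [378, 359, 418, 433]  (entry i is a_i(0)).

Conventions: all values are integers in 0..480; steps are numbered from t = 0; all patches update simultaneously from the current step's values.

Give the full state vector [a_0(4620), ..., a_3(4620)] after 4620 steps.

Simulating step by step:
t=0: [378, 359, 418, 433]
t=1: [304, 301, 298, 301]
t=2: [326, 325, 325, 326]
t=3: [320, 320, 320, 320]
t=4: [321, 321, 321, 321]
t=5: [321, 321, 321, 321]

Answer: [321, 321, 321, 321]
Key observation: The state at step 4, [321, 321, 321, 321], reappears at step 5: the system is in a cycle of period 1 from step 4 on.  Therefore the state at step 4620 equals the state at step 4 + ((4620 - 4) mod 1) = 4, which is [321, 321, 321, 321].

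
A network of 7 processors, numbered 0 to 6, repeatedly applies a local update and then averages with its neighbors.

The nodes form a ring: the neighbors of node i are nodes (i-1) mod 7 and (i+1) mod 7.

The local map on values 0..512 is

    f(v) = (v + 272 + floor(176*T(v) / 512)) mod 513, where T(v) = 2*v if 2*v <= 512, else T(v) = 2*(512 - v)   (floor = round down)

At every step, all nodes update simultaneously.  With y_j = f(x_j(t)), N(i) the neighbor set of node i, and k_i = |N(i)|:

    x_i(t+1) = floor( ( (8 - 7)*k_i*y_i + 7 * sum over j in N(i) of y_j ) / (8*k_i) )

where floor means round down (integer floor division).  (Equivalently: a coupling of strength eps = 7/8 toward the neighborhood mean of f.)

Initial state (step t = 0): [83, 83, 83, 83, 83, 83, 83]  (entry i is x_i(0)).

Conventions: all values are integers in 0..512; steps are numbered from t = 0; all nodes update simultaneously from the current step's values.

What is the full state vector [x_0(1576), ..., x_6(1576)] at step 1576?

Answer: [160, 160, 160, 160, 160, 160, 160]
Key observation: The state at step 9, [256, 256, 256, 256, 256, 256, 256], reappears at step 20: the system is in a cycle of period 11 from step 9 on.  Therefore the state at step 1576 equals the state at step 9 + ((1576 - 9) mod 11) = 14, which is [160, 160, 160, 160, 160, 160, 160].

Derivation:
t=0: [83, 83, 83, 83, 83, 83, 83]
t=1: [412, 412, 412, 412, 412, 412, 412]
t=2: [239, 239, 239, 239, 239, 239, 239]
t=3: [162, 162, 162, 162, 162, 162, 162]
t=4: [32, 32, 32, 32, 32, 32, 32]
t=5: [326, 326, 326, 326, 326, 326, 326]
t=6: [212, 212, 212, 212, 212, 212, 212]
t=7: [116, 116, 116, 116, 116, 116, 116]
t=8: [467, 467, 467, 467, 467, 467, 467]
t=9: [256, 256, 256, 256, 256, 256, 256]
t=10: [191, 191, 191, 191, 191, 191, 191]
t=11: [81, 81, 81, 81, 81, 81, 81]
t=12: [408, 408, 408, 408, 408, 408, 408]
t=13: [238, 238, 238, 238, 238, 238, 238]
t=14: [160, 160, 160, 160, 160, 160, 160]
t=15: [29, 29, 29, 29, 29, 29, 29]
t=16: [320, 320, 320, 320, 320, 320, 320]
t=17: [211, 211, 211, 211, 211, 211, 211]
t=18: [115, 115, 115, 115, 115, 115, 115]
t=19: [466, 466, 466, 466, 466, 466, 466]
t=20: [256, 256, 256, 256, 256, 256, 256]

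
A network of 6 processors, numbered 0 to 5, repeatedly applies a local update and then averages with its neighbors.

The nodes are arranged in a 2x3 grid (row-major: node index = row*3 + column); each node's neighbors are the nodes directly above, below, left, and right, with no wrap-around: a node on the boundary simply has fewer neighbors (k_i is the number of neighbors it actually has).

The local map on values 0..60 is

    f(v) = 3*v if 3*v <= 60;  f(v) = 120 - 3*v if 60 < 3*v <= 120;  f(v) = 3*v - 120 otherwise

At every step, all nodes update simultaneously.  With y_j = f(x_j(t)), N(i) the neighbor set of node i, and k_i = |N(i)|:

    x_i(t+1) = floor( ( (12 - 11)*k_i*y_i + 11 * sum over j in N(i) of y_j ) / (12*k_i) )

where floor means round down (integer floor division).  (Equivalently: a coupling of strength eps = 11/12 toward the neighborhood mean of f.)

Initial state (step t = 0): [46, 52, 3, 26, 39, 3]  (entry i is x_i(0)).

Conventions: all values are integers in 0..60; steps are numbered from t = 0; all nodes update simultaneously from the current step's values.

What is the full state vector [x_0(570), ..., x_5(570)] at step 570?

Answer: [54, 54, 54, 54, 54, 54]
Key observation: The state at step 37, [18, 18, 18, 18, 18, 18], reappears at step 41: the system is in a cycle of period 4 from step 37 on.  Therefore the state at step 570 equals the state at step 37 + ((570 - 37) mod 4) = 38, which is [54, 54, 54, 54, 54, 54].

Derivation:
t=0: [46, 52, 3, 26, 39, 3]
t=1: [37, 12, 21, 13, 26, 6]
t=2: [35, 36, 29, 26, 31, 46]
t=3: [26, 23, 16, 22, 24, 29]
t=4: [51, 46, 42, 45, 46, 46]
t=5: [17, 18, 17, 24, 17, 12]
t=6: [51, 51, 45, 50, 46, 49]
t=7: [31, 22, 28, 25, 29, 17]
t=8: [47, 33, 51, 31, 48, 35]
t=9: [23, 25, 19, 22, 21, 27]
t=10: [49, 54, 43, 54, 46, 55]
t=11: [40, 20, 40, 24, 40, 16]
t=12: [49, 5, 49, 4, 47, 4]
t=13: [14, 24, 14, 23, 13, 23]
t=14: [48, 41, 48, 41, 49, 41]
t=15: [4, 23, 4, 23, 5, 23]
t=16: [47, 16, 47, 16, 48, 16]
t=17: [45, 24, 45, 24, 46, 24]
t=18: [45, 18, 45, 19, 45, 19]
t=19: [52, 18, 52, 18, 52, 18]
t=20: [52, 37, 52, 37, 52, 37]
t=21: [11, 33, 11, 33, 11, 33]
t=22: [22, 32, 22, 32, 22, 32]
t=23: [26, 51, 26, 51, 26, 51]
t=24: [33, 41, 33, 41, 33, 41]
t=25: [4, 19, 4, 19, 4, 19]
t=26: [53, 15, 53, 15, 53, 15]
t=27: [44, 39, 44, 39, 44, 39]
t=28: [3, 11, 3, 11, 3, 11]
t=29: [31, 11, 31, 11, 31, 11]
t=30: [32, 27, 32, 27, 32, 27]
t=31: [37, 25, 37, 25, 37, 25]
t=32: [42, 12, 42, 12, 42, 12]
t=33: [33, 8, 33, 8, 33, 8]
t=34: [23, 21, 23, 21, 23, 21]
t=35: [56, 51, 56, 51, 56, 51]
t=36: [34, 46, 34, 46, 34, 46]
t=37: [18, 18, 18, 18, 18, 18]
t=38: [54, 54, 54, 54, 54, 54]
t=39: [42, 42, 42, 42, 42, 42]
t=40: [6, 6, 6, 6, 6, 6]
t=41: [18, 18, 18, 18, 18, 18]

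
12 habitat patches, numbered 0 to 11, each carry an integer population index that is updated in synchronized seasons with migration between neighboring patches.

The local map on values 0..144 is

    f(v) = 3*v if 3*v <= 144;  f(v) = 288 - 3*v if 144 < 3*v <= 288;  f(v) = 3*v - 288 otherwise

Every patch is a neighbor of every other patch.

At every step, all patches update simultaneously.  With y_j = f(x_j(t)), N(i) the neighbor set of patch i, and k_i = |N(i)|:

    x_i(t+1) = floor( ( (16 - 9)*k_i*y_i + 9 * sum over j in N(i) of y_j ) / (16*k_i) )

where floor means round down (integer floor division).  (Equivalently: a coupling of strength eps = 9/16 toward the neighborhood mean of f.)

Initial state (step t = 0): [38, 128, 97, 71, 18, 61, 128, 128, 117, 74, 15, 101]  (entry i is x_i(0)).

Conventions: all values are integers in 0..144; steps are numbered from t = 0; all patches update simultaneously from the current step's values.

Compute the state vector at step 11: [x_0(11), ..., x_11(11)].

Answer: [62, 62, 51, 71, 71, 71, 62, 62, 62, 65, 65, 75]

Derivation:
t=0: [38, 128, 97, 71, 18, 61, 128, 128, 117, 74, 15, 101]
t=1: [86, 79, 43, 71, 63, 82, 79, 79, 66, 67, 59, 48]
t=2: [60, 68, 98, 78, 87, 65, 68, 68, 83, 82, 91, 104]
t=3: [75, 66, 36, 54, 44, 69, 66, 66, 48, 49, 39, 43]
t=4: [91, 101, 108, 115, 118, 98, 101, 101, 122, 121, 112, 116]
t=5: [30, 30, 38, 46, 50, 27, 30, 30, 54, 53, 43, 48]
t=6: [104, 104, 113, 122, 122, 100, 104, 104, 118, 119, 119, 125]
t=7: [40, 40, 50, 61, 61, 35, 40, 40, 56, 57, 57, 64]
t=8: [117, 117, 124, 111, 111, 111, 117, 117, 117, 115, 115, 107]
t=9: [59, 59, 67, 52, 52, 52, 59, 59, 59, 56, 56, 47]
t=10: [115, 115, 106, 123, 123, 123, 115, 115, 115, 118, 118, 127]
t=11: [62, 62, 51, 71, 71, 71, 62, 62, 62, 65, 65, 75]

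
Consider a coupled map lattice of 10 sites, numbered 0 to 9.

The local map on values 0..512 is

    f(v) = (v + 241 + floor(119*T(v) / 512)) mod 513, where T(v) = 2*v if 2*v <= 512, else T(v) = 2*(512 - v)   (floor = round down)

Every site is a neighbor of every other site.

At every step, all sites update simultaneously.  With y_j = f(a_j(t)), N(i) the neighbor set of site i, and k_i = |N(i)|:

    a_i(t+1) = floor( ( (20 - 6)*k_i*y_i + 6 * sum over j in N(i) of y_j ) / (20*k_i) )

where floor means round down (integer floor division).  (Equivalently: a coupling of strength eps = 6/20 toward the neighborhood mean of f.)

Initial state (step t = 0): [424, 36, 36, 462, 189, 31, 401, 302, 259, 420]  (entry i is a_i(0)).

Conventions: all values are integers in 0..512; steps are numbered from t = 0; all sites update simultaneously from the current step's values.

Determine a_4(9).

Answer: a_4(9) = 41

Derivation:
t=0: [424, 36, 36, 462, 189, 31, 401, 302, 259, 420]
t=1: [190, 258, 258, 204, 65, 253, 182, 147, 132, 189]
t=2: [73, 138, 138, 86, 293, 134, 407, 373, 358, 71]
t=3: [331, 395, 395, 344, 181, 391, 222, 210, 204, 330]
t=4: [148, 170, 170, 152, 390, 169, 88, 76, 70, 147]
t=5: [440, 462, 462, 444, 252, 461, 382, 370, 364, 440]
t=6: [195, 203, 203, 196, 125, 202, 174, 170, 167, 195]
t=7: [75, 83, 83, 76, 349, 82, 396, 393, 390, 75]
t=8: [327, 335, 335, 328, 195, 334, 211, 211, 209, 327]
t=9: [125, 129, 129, 126, 41, 128, 57, 57, 55, 125]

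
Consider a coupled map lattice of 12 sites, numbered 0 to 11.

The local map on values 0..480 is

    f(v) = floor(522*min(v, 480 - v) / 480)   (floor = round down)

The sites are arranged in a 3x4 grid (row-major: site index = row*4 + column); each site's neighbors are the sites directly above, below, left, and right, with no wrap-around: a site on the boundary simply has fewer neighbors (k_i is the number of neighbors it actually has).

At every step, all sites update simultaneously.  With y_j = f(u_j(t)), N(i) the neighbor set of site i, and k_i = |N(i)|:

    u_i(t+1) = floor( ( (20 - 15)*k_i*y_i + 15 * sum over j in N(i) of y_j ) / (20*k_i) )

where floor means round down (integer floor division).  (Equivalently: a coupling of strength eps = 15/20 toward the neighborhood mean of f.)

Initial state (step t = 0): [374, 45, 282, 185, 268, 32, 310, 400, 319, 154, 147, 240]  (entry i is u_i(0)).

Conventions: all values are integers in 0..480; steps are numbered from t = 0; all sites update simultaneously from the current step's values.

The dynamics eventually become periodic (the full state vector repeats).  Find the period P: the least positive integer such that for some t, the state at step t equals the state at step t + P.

Simulating step by step:
t=0: [374, 45, 282, 185, 268, 32, 310, 400, 319, 154, 147, 240]
t=1: [133, 103, 162, 163, 138, 126, 138, 183, 192, 133, 192, 157]
t=2: [134, 142, 153, 184, 159, 138, 172, 174, 162, 174, 168, 195]
t=3: [158, 153, 176, 183, 160, 169, 175, 197, 179, 174, 192, 192]
t=4: [170, 177, 186, 201, 180, 180, 196, 202, 184, 193, 198, 210]
t=5: [191, 193, 206, 212, 193, 200, 209, 219, 201, 204, 216, 219]
t=6: [208, 214, 222, 230, 212, 216, 227, 233, 215, 222, 230, 236]
t=7: [229, 233, 242, 247, 230, 236, 244, 251, 234, 239, 248, 252]
t=8: [250, 254, 255, 253, 252, 254, 254, 251, 254, 255, 253, 249]
t=9: [247, 246, 245, 246, 246, 245, 245, 247, 245, 245, 246, 248]
t=10: [253, 254, 254, 254, 254, 254, 254, 253, 254, 254, 254, 253]
t=11: [245, 245, 245, 245, 245, 245, 245, 245, 245, 245, 245, 245]
t=12: [255, 255, 255, 255, 255, 255, 255, 255, 255, 255, 255, 255]
t=13: [244, 244, 244, 244, 244, 244, 244, 244, 244, 244, 244, 244]
t=14: [256, 256, 256, 256, 256, 256, 256, 256, 256, 256, 256, 256]
t=15: [243, 243, 243, 243, 243, 243, 243, 243, 243, 243, 243, 243]
t=16: [257, 257, 257, 257, 257, 257, 257, 257, 257, 257, 257, 257]
t=17: [242, 242, 242, 242, 242, 242, 242, 242, 242, 242, 242, 242]
t=18: [258, 258, 258, 258, 258, 258, 258, 258, 258, 258, 258, 258]
t=19: [241, 241, 241, 241, 241, 241, 241, 241, 241, 241, 241, 241]
t=20: [259, 259, 259, 259, 259, 259, 259, 259, 259, 259, 259, 259]
t=21: [240, 240, 240, 240, 240, 240, 240, 240, 240, 240, 240, 240]
t=22: [261, 261, 261, 261, 261, 261, 261, 261, 261, 261, 261, 261]
t=23: [238, 238, 238, 238, 238, 238, 238, 238, 238, 238, 238, 238]
t=24: [258, 258, 258, 258, 258, 258, 258, 258, 258, 258, 258, 258]

Answer: 6
Key observation: The state at step 18, [258, 258, 258, 258, 258, 258, 258, 258, 258, 258, 258, 258], reappears at step 24 — and no state repeats earlier — so the cycle the system enters has period 6.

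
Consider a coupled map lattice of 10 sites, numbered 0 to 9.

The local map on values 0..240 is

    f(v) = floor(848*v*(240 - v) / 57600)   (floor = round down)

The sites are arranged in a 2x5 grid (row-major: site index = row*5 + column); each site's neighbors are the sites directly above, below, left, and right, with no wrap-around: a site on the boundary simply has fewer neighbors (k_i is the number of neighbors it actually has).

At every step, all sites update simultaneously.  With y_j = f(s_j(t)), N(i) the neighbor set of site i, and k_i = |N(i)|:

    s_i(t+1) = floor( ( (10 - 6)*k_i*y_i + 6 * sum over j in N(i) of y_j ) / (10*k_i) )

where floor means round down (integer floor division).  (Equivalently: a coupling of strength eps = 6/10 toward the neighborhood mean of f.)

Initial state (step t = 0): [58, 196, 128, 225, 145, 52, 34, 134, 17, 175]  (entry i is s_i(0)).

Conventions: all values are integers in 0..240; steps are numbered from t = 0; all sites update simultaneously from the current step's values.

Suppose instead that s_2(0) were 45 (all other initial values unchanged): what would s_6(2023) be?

Answer: s_6(2023) = 90
Key observation: The state at step 26, [211, 211, 211, 211, 211, 211, 211, 211, 211, 211], reappears at step 30: the system is in a cycle of period 4 from step 26 on.  Therefore the state at step 2023 equals the state at step 26 + ((2023 - 26) mod 4) = 27, which is [90, 90, 90, 90, 90, 90, 90, 90, 90, 90].

Derivation:
t=0: [58, 196, 45, 225, 145, 52, 34, 134, 17, 175]
t=1: [142, 127, 128, 96, 145, 134, 136, 141, 107, 143]
t=2: [207, 209, 208, 205, 202, 207, 208, 207, 206, 204]
t=3: [98, 96, 98, 104, 109, 99, 97, 99, 103, 108]
t=4: [204, 203, 204, 207, 209, 204, 204, 205, 207, 208]
t=5: [108, 108, 106, 100, 97, 108, 107, 105, 100, 97]
t=6: [209, 209, 208, 206, 204, 209, 208, 208, 206, 204]
t=7: [95, 95, 97, 102, 106, 95, 96, 98, 102, 106]
t=8: [202, 202, 204, 206, 208, 202, 202, 204, 206, 208]
t=9: [113, 112, 108, 102, 98, 113, 112, 108, 102, 98]
t=10: [211, 210, 209, 206, 204, 211, 210, 209, 206, 204]
t=11: [90, 92, 96, 102, 106, 90, 92, 96, 102, 106]
t=12: [198, 200, 203, 206, 208, 198, 200, 203, 206, 208]
t=13: [120, 116, 110, 103, 98, 120, 116, 110, 103, 98]
t=14: [211, 211, 209, 207, 204, 211, 211, 209, 207, 204]
t=15: [90, 91, 95, 100, 105, 90, 91, 95, 100, 105]
t=16: [198, 199, 202, 205, 207, 198, 199, 202, 205, 207]
t=17: [121, 119, 112, 105, 101, 121, 119, 112, 105, 101]
t=18: [211, 211, 210, 208, 206, 211, 211, 210, 208, 206]
t=19: [90, 90, 92, 97, 101, 90, 90, 92, 97, 101]
t=20: [198, 198, 200, 203, 205, 198, 198, 200, 203, 205]
t=21: [122, 121, 116, 110, 106, 122, 121, 116, 110, 106]
t=22: [211, 211, 210, 210, 209, 211, 211, 210, 210, 209]
t=23: [90, 90, 91, 92, 94, 90, 90, 91, 92, 94]
t=24: [198, 198, 199, 200, 201, 198, 198, 199, 200, 201]
t=25: [122, 121, 119, 117, 115, 122, 121, 119, 117, 115]
t=26: [211, 211, 211, 211, 211, 211, 211, 211, 211, 211]
t=27: [90, 90, 90, 90, 90, 90, 90, 90, 90, 90]
t=28: [198, 198, 198, 198, 198, 198, 198, 198, 198, 198]
t=29: [122, 122, 122, 122, 122, 122, 122, 122, 122, 122]
t=30: [211, 211, 211, 211, 211, 211, 211, 211, 211, 211]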